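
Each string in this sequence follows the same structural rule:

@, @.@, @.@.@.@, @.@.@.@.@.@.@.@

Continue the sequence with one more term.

@.@.@.@.@.@.@.@.@.@.@.@.@.@.@.@

s(k+1) = s(k)·.·s(k) — each term doubles the last with '.' between the halves.
One more doubling of @.@.@.@.@.@.@.@ gives the answer.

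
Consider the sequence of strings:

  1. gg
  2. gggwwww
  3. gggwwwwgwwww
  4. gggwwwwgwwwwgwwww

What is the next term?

The strings grow by a fixed suffix gwwww each time.
Applying this once more to gggwwwwgwwwwgwwww:

gggwwwwgwwwwgwwwwgwwww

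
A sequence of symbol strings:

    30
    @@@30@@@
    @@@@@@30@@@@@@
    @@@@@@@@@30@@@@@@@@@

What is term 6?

Every step adds @@@ to the front and @@@ to the end of the previous string.
From @@@@@@@@@30@@@@@@@@@, 2 further steps: @@@@@@@@@30@@@@@@@@@ → @@@@@@@@@@@@30@@@@@@@@@@@@ → (answer).

@@@@@@@@@@@@@@@30@@@@@@@@@@@@@@@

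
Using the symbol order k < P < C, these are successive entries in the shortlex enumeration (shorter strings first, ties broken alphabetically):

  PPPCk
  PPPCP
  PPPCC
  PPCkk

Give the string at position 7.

Stepping forward 3 times from PPCkk: PPCkk → PPCkP → PPCkC, then the target.

PPCPk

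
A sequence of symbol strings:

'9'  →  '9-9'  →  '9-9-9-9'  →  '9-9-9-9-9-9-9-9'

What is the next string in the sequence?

Every step duplicates the string with '-' between the halves.
So the next term is two copies of 9-9-9-9-9-9-9-9 with '-' between the halves.

9-9-9-9-9-9-9-9-9-9-9-9-9-9-9-9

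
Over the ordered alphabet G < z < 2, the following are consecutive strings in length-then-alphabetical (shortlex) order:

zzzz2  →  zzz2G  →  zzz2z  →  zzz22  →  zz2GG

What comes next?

Treat zz2GG as a base-3 numeral over the given alphabet and add one, carrying through any trailing 2's.

zz2Gz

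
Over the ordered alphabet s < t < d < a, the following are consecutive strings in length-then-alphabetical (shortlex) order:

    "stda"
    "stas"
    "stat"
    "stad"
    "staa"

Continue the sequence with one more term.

sdss

Treat staa as a base-4 numeral over the given alphabet and add one, carrying through any trailing a's.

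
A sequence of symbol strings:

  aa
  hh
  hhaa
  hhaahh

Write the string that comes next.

This is a Fibonacci-style word recurrence s(k) = s(k−1)·s(k−2): e.g. hh·aa = hhaa.
The next term joins hhaahh and hhaa.

hhaahhhhaa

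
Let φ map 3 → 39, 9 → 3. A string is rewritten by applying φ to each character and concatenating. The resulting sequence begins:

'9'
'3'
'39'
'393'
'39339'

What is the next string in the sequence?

39339393

Expanding 39339: 3→39, 9→3, 3→39, 3→39, 9→3. Concatenated: 39 3 39 39 3.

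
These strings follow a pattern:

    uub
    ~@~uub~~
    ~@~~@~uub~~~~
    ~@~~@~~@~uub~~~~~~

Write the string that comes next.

~@~~@~~@~~@~uub~~~~~~~~

s(k+1) = ~@~·s(k)·~~, so each term gains ~@~ as a prefix and ~~ as a suffix.
One more step from ~@~~@~~@~uub~~~~~~ gives the answer.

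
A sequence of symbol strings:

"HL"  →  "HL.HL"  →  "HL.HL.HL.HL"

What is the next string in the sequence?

Each string is two copies of the previous one joined by '.'.
One more doubling of HL.HL.HL.HL gives the answer.

HL.HL.HL.HL.HL.HL.HL.HL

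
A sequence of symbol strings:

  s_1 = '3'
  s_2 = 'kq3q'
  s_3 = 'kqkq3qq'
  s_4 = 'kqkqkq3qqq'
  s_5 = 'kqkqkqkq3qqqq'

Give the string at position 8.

kqkqkqkqkqkqkq3qqqqqqq

Every step adds kq to the front and q to the end of the previous string.
From kqkqkqkq3qqqq, 3 further steps: kqkqkqkq3qqqq → kqkqkqkqkq3qqqqq → kqkqkqkqkqkq3qqqqqq → (answer).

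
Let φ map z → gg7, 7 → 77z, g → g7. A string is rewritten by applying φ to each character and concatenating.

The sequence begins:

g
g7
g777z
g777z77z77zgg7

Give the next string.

Rewriting the 14 symbols of g777z77z77zgg7 one by one yields g7 77z 77z 77z gg7 77z 77z gg7 77z 77z gg7 g7 g7 77z; concatenated:

g777z77z77zgg777z77zgg777z77zgg7g7g777z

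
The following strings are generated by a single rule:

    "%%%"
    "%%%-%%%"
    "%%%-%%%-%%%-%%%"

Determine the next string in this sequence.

%%%-%%%-%%%-%%%-%%%-%%%-%%%-%%%

Each string is two copies of the previous one joined by '-'.
So the next term is two copies of %%%-%%%-%%%-%%% with '-' between the halves.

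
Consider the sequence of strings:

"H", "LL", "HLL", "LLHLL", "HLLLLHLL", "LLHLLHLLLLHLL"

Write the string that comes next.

This is a Fibonacci-style word recurrence s(k) = s(k−2)·s(k−1): e.g. H·LL = HLL.
Continuing: HLLLLHLL · LLHLLHLLLLHLL gives term 7.

HLLLLHLLLLHLLHLLLLHLL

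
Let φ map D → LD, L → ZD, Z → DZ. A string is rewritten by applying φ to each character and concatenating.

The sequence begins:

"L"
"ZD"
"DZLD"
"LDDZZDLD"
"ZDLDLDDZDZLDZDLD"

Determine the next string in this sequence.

Replace each of the 16 characters of ZDLDLDDZDZLDZDLD in place — DZ LD ZD LD ZD LD LD DZ LD DZ ZD LD DZ LD ZD LD — and concatenate.

DZLDZDLDZDLDLDDZLDDZZDLDDZLDZDLD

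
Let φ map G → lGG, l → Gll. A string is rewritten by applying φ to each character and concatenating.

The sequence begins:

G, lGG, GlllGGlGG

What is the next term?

Apply φ to GlllGGlGG symbol by symbol: G→lGG, l→Gll, l→Gll, l→Gll, G→lGG, G→lGG, l→Gll, G→lGG, G→lGG; joined: lGG Gll Gll Gll lGG lGG Gll lGG lGG.

lGGGllGllGlllGGlGGGlllGGlGG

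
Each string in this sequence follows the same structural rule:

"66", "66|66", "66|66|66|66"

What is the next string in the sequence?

66|66|66|66|66|66|66|66

Each string is two copies of the previous one joined by '|'.
So the next term is two copies of 66|66|66|66 with '|' between the halves.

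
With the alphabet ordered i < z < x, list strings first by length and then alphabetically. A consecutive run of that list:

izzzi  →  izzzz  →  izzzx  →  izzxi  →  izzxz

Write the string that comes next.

izzxx

The successor of izzxz increments the rightmost position that isn't already x and resets every position after it to i.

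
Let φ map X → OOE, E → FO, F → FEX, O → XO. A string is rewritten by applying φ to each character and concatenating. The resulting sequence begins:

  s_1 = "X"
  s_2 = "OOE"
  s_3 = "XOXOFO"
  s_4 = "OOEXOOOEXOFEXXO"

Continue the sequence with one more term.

Rewriting the 15 symbols of OOEXOOOEXOFEXXO one by one yields XO XO FO OOE XO XO XO FO OOE XO FEX FO OOE OOE XO; concatenated:

XOXOFOOOEXOXOXOFOOOEXOFEXFOOOEOOEXO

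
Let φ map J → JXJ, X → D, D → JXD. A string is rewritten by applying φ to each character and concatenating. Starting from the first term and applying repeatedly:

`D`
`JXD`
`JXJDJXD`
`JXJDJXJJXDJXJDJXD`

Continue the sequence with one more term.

JXJDJXJJXDJXJDJXJJXJDJXDJXJDJXJJXDJXJDJXD

φ(JXJDJXJJXDJXJDJXD) expands symbol-by-symbol to JXJ D JXJ JXD JXJ D JXJ JXJ D JXD JXJ D JXJ JXD JXJ D JXD; joining the 17 pieces gives the next term.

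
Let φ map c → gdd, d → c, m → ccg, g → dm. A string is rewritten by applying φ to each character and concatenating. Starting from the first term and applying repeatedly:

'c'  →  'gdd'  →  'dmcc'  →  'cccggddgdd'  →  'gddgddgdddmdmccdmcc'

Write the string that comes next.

Applying the rule to each of the 19 symbols of gddgddgdddmdmccdmcc gives the pieces dm c c dm c c dm c c c ccg c ccg gdd gdd c ccg gdd gdd, which concatenate to the answer.

dmccdmccdmcccccgcccggddgddcccggddgdd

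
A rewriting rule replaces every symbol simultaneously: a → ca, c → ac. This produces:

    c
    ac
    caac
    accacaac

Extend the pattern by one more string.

caacaccaaccacaac

Apply φ to accacaac symbol by symbol: a→ca, c→ac, c→ac, a→ca, c→ac, a→ca, a→ca, c→ac; joined: ca ac ac ca ac ca ca ac.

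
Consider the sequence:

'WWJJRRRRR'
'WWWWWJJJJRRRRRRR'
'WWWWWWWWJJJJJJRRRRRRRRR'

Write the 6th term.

Term n consists of 3n-1 W's, followed by 2n J's, followed by 2n+3 R's (n = 1, 2, …).
Setting n = 6 gives 17, 12, 15 characters in each block.

WWWWWWWWWWWWWWWWWJJJJJJJJJJJJRRRRRRRRRRRRRRR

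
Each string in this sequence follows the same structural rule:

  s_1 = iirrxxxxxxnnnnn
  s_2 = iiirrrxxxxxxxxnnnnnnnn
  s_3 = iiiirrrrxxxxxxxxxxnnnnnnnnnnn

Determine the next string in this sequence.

Reading off run lengths: i runs 2, 3, 4; r runs 2, 3, 4; x runs 6, 8, 10; n runs 5, 8, 11 — each is linear in n, where the shown terms are n = 2, 3, 4.
Setting n = 5 gives 5, 5, 12, 14 characters in each block.

iiiiirrrrrxxxxxxxxxxxxnnnnnnnnnnnnnn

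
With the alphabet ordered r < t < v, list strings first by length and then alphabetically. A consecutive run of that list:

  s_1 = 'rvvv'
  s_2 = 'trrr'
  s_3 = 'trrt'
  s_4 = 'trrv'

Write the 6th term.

trtt

Continuing the enumeration 2 steps past trrv: trrv → trtr → (answer).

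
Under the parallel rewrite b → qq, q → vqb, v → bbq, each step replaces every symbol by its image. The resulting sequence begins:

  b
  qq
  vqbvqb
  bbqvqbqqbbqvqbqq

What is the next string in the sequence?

qqqqvqbbbqvqbqqvqbvqbqqqqvqbbbqvqbqqvqbvqb

Applying the rule to each of the 16 symbols of bbqvqbqqbbqvqbqq gives the pieces qq qq vqb bbq vqb qq vqb vqb qq qq vqb bbq vqb qq vqb vqb, which concatenate to the answer.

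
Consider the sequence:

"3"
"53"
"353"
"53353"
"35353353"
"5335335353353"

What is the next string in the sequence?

353533535335335353353

This is a Fibonacci-style word recurrence s(k) = s(k−2)·s(k−1): e.g. 3·53 = 353.
Continuing: 35353353 · 5335335353353 gives term 7.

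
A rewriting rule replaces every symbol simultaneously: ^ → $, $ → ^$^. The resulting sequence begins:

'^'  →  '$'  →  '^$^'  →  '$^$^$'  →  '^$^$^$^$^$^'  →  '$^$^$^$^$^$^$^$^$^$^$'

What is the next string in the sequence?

^$^$^$^$^$^$^$^$^$^$^$^$^$^$^$^$^$^$^$^$^$^

Replace each of the 21 characters of $^$^$^$^$^$^$^$^$^$^$ in place — ^$^ $ ^$^ $ ^$^ $ ^$^ $ ^$^ $ ^$^ $ ^$^ $ ^$^ $ ^$^ $ ^$^ $ ^$^ — and concatenate.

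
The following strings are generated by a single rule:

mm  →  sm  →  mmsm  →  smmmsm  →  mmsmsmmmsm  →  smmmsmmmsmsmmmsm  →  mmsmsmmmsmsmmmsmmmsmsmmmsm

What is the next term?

smmmsmmmsmsmmmsmmmsmsmmmsmsmmmsmmmsmsmmmsm

Each term (from the third on) is the two preceding terms concatenated in order: term 3 = mm·sm = mmsm.
So term 8 is smmmsmmmsmsmmmsm·mmsmsmmmsmsmmmsmmmsmsmmmsm.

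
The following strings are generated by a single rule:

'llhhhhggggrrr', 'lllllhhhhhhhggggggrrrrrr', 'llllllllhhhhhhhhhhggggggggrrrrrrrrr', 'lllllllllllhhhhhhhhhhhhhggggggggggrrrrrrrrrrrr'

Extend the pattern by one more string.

llllllllllllllhhhhhhhhhhhhhhhhggggggggggggrrrrrrrrrrrrrrr

The n-th term is 3n-1 l's then 3n+1 h's then 2n+2 g's then 3n r's (n = 1, 2, …).
At n = 5 the blocks have lengths 14, 16, 12, 15.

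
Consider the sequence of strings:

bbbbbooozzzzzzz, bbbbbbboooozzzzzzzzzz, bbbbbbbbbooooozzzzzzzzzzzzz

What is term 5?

Reading off run lengths: b runs 5, 7, 9; o runs 3, 4, 5; z runs 7, 10, 13 — each is linear in n, where the shown terms are n = 2, 3, 4.
At n = 6 the blocks have lengths 13, 7, 19.

bbbbbbbbbbbbbooooooozzzzzzzzzzzzzzzzzzz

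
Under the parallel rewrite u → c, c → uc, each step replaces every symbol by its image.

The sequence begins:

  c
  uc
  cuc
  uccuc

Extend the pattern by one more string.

Expanding uccuc: u→c, c→uc, c→uc, u→c, c→uc. Concatenated: c uc uc c uc.

cucuccuc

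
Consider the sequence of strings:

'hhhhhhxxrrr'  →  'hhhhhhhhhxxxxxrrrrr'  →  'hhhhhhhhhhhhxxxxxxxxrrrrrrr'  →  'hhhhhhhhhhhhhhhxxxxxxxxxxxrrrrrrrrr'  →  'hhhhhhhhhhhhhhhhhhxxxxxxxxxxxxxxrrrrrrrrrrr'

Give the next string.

Each string has the form h^{3n+3} x^{3n-1} r^{2n+1} (n = 1, 2, …).
For the next term, n = 6, so the run lengths are 21, 17, 13.

hhhhhhhhhhhhhhhhhhhhhxxxxxxxxxxxxxxxxxrrrrrrrrrrrrr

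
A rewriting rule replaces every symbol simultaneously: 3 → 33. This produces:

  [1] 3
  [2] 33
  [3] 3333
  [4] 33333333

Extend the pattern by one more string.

Apply φ to 33333333 symbol by symbol: 3→33, 3→33, 3→33, 3→33, 3→33, 3→33, 3→33, 3→33; joined: 33 33 33 33 33 33 33 33.

3333333333333333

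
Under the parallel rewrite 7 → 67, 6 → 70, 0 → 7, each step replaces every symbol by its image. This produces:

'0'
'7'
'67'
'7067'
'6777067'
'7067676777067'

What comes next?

677706770677067676777067

φ(7067676777067) expands symbol-by-symbol to 67 7 70 67 70 67 70 67 67 67 7 70 67; joining the 13 pieces gives the next term.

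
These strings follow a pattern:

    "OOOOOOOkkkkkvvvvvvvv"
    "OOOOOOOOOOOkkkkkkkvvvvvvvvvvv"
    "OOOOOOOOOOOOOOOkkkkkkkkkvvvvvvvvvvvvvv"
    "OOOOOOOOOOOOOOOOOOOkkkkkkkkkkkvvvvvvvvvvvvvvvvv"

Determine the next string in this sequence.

OOOOOOOOOOOOOOOOOOOOOOOkkkkkkkkkkkkkvvvvvvvvvvvvvvvvvvvv

The n-th term is 4n-1 O's then 2n+1 k's then 3n+2 v's, where the shown terms are n = 2, 3, 4, 5.
For the next term, n = 6, so the run lengths are 23, 13, 20.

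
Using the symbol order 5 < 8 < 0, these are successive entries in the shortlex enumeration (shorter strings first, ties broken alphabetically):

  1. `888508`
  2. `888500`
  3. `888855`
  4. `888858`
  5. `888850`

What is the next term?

888885

The successor of 888850 increments the rightmost position that isn't already 0 and resets every position after it to 5.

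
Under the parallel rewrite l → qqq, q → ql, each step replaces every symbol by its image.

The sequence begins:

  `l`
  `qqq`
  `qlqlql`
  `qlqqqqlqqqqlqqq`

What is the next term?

Applying the rule to each of the 15 symbols of qlqqqqlqqqqlqqq gives the pieces ql qqq ql ql ql ql qqq ql ql ql ql qqq ql ql ql, which concatenate to the answer.

qlqqqqlqlqlqlqqqqlqlqlqlqqqqlqlql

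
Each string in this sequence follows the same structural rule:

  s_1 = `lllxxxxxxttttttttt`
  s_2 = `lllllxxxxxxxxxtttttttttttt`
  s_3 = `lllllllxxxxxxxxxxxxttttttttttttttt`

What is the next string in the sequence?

Each string has the form l^{2n-1} x^{3n} t^{3n+3}, where the shown terms are n = 2, 3, 4.
Setting n = 5 gives 9, 15, 18 characters in each block.

lllllllllxxxxxxxxxxxxxxxtttttttttttttttttt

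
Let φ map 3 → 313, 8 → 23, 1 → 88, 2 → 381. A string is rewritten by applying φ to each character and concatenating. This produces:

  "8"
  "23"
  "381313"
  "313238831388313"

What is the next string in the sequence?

31388313381313232331388313232331388313

Applying the rule to each of the 15 symbols of 313238831388313 gives the pieces 313 88 313 381 313 23 23 313 88 313 23 23 313 88 313, which concatenate to the answer.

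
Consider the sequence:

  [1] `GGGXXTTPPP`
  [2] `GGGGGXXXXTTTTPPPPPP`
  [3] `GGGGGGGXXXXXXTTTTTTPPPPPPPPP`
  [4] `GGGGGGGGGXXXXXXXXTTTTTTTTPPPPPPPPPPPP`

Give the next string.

The n-th term is 2n+1 G's then 2n X's then 2n T's then 3n P's (n = 1, 2, …).
At n = 5 the blocks have lengths 11, 10, 10, 15.

GGGGGGGGGGGXXXXXXXXXXTTTTTTTTTTPPPPPPPPPPPPPPP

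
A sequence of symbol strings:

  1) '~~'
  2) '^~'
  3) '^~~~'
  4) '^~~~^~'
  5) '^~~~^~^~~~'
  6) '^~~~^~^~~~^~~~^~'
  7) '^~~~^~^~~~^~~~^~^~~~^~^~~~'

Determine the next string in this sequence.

^~~~^~^~~~^~~~^~^~~~^~^~~~^~~~^~^~~~^~~~^~

This is a Fibonacci-style word recurrence s(k) = s(k−1)·s(k−2): e.g. ^~·~~ = ^~~~.
The next term joins ^~~~^~^~~~^~~~^~^~~~^~^~~~ and ^~~~^~^~~~^~~~^~.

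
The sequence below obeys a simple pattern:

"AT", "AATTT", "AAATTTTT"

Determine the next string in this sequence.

AAAATTTTTTT

Each string has the form A^{n} T^{2n-1} (n = 1, 2, …).
For the next term, n = 4, so the run lengths are 4, 7.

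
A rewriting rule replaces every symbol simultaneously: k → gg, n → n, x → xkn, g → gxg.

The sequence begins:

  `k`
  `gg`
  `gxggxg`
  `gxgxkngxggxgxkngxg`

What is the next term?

Rewriting the 18 symbols of gxgxkngxggxgxkngxg one by one yields gxg xkn gxg xkn gg n gxg xkn gxg gxg xkn gxg xkn gg n gxg xkn gxg; concatenated:

gxgxkngxgxknggngxgxkngxggxgxkngxgxknggngxgxkngxg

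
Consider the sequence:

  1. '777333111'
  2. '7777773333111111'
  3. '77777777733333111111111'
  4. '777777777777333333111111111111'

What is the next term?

Term n consists of 3n 7's, followed by n+2 3's, followed by 3n 1's (n = 1, 2, …).
Setting n = 5 gives 15, 7, 15 characters in each block.

7777777777777773333333111111111111111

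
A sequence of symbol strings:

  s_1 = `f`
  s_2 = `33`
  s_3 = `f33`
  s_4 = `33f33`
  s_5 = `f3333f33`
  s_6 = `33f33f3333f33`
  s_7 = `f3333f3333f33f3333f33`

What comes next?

33f33f3333f33f3333f3333f33f3333f33

From term 3 onward, concatenate the second-to-last term with the last: f·33 = f33, 33·f33 = 33f33, …
So term 8 is 33f33f3333f33·f3333f3333f33f3333f33.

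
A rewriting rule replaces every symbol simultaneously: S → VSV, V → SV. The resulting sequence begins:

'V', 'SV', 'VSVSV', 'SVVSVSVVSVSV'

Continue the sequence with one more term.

VSVSVSVVSVSVVSVSVSVVSVSVVSVSV

Apply φ to SVVSVSVVSVSV symbol by symbol: S→VSV, V→SV, V→SV, S→VSV, V→SV, S→VSV, V→SV, V→SV, S→VSV, V→SV, S→VSV, V→SV; joined: VSV SV SV VSV SV VSV SV SV VSV SV VSV SV.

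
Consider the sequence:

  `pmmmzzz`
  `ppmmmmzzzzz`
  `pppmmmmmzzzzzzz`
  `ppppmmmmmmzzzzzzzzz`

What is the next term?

Each string has the form p^{n} m^{n+2} z^{2n+1} (n = 1, 2, …).
For the next term, n = 5, so the run lengths are 5, 7, 11.

pppppmmmmmmmzzzzzzzzzzz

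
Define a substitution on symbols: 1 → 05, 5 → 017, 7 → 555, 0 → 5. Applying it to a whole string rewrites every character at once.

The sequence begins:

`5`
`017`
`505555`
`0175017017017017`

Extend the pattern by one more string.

φ(0175017017017017) expands symbol-by-symbol to 5 05 555 017 5 05 555 5 05 555 5 05 555 5 05 555; joining the 16 pieces gives the next term.

505555017505555505555505555505555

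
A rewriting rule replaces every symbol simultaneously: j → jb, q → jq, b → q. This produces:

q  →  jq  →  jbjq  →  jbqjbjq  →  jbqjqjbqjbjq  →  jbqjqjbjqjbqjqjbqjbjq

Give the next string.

jbqjqjbjqjbqjbjqjbqjqjbjqjbqjqjbqjbjq

Applying the rule to each of the 21 symbols of jbqjqjbjqjbqjqjbqjbjq gives the pieces jb q jq jb jq jb q jb jq jb q jq jb jq jb q jq jb q jb jq, which concatenate to the answer.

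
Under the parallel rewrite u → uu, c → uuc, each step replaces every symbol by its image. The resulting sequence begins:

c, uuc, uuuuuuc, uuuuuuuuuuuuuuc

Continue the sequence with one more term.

Rewriting the 15 symbols of uuuuuuuuuuuuuuc one by one yields uu uu uu uu uu uu uu uu uu uu uu uu uu uu uuc; concatenated:

uuuuuuuuuuuuuuuuuuuuuuuuuuuuuuc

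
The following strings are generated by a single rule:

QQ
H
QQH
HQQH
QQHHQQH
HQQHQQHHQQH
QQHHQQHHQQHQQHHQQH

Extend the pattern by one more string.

This is a Fibonacci-style word recurrence s(k) = s(k−2)·s(k−1): e.g. QQ·H = QQH.
So term 8 is HQQHQQHHQQH·QQHHQQHHQQHQQHHQQH.

HQQHQQHHQQHQQHHQQHHQQHQQHHQQH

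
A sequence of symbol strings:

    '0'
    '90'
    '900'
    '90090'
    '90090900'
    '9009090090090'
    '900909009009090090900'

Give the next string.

9009090090090900909009009090090090

This is a Fibonacci-style word recurrence s(k) = s(k−1)·s(k−2): e.g. 90·0 = 900.
So term 8 is 900909009009090090900·9009090090090.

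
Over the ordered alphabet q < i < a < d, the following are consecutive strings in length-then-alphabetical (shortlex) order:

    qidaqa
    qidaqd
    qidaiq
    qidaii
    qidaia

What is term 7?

Advancing 2 positions from qidaia through qidaia → qidaid reaches term 7.

qidaaq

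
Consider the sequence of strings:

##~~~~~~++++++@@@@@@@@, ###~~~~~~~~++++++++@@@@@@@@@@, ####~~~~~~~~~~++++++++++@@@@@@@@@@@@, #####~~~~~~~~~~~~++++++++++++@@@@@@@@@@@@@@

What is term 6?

#######~~~~~~~~~~~~~~~~++++++++++++++++@@@@@@@@@@@@@@@@@@

Reading off run lengths: # runs 2, 3, 4, 5; ~ runs 6, 8, 10, 12; + runs 6, 8, 10, 12; @ runs 8, 10, 12, 14 — each is linear in n, where the shown terms are n = 3, 4, 5, 6.
At n = 8 the blocks have lengths 7, 16, 16, 18.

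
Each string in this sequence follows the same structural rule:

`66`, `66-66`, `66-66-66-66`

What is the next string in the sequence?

Every step duplicates the string with '-' between the halves.
One more doubling of 66-66-66-66 gives the answer.

66-66-66-66-66-66-66-66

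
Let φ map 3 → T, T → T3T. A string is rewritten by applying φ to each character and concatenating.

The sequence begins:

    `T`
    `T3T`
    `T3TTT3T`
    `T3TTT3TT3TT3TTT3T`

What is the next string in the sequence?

Rewriting the 17 symbols of T3TTT3TT3TT3TTT3T one by one yields T3T T T3T T3T T3T T T3T T3T T T3T T3T T T3T T3T T3T T T3T; concatenated:

T3TTT3TT3TT3TTT3TT3TTT3TT3TTT3TT3TT3TTT3T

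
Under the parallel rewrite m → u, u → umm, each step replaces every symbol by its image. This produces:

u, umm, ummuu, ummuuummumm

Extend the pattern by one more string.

Expanding ummuuummumm: u→umm, m→u, m→u, u→umm, u→umm, u→umm, m→u, m→u, u→umm, m→u, m→u. Concatenated: umm u u umm umm umm u u umm u u.

ummuuummummummuuummuu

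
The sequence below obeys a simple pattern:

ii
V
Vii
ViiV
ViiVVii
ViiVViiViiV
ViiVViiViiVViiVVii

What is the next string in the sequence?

Each term (from the third on) is the previous term followed by the one before it: term 3 = V·ii = Vii.
So term 8 is ViiVViiViiVViiVVii·ViiVViiViiV.

ViiVViiViiVViiVViiViiVViiViiV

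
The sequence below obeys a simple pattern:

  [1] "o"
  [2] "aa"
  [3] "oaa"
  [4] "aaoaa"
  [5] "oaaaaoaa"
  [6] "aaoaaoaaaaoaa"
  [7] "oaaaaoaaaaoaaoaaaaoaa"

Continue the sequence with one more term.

This is a Fibonacci-style word recurrence s(k) = s(k−2)·s(k−1): e.g. o·aa = oaa.
The next term joins aaoaaoaaaaoaa and oaaaaoaaaaoaaoaaaaoaa.

aaoaaoaaaaoaaoaaaaoaaaaoaaoaaaaoaa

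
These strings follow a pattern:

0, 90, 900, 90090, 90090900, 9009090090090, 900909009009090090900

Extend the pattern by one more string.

9009090090090900909009009090090090

This is a Fibonacci-style word recurrence s(k) = s(k−1)·s(k−2): e.g. 90·0 = 900.
Continuing: 900909009009090090900 · 9009090090090 gives term 8.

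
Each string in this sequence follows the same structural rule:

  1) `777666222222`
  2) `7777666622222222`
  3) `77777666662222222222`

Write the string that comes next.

777777666666222222222222

Reading off run lengths: 7 runs 3, 4, 5; 6 runs 3, 4, 5; 2 runs 6, 8, 10 — each is linear in n, where the shown terms are n = 3, 4, 5.
For the next term, n = 6, so the run lengths are 6, 6, 12.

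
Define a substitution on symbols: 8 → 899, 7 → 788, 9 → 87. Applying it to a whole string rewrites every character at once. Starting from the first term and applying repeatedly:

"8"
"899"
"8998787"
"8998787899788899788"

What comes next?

899878789978889978889987877888998998998787788899899

φ(8998787899788899788) expands symbol-by-symbol to 899 87 87 899 788 899 788 899 87 87 788 899 899 899 87 87 788 899 899; joining the 19 pieces gives the next term.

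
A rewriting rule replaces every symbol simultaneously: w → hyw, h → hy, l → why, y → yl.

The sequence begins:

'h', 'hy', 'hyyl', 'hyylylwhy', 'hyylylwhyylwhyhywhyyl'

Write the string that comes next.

hyylylwhyylwhyhywhyylylwhyhywhyylhyylhywhyylylwhy

φ(hyylylwhyylwhyhywhyyl) expands symbol-by-symbol to hy yl yl why yl why hyw hy yl yl why hyw hy yl hy yl hyw hy yl yl why; joining the 21 pieces gives the next term.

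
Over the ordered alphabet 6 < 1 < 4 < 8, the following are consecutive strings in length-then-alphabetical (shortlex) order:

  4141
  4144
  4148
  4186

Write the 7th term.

4188

Continuing the enumeration 3 steps past 4186: 4186 → 4181 → 4184 → (answer).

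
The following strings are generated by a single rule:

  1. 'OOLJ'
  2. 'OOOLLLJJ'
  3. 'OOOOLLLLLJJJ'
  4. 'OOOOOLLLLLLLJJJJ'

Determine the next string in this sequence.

The n-th term is n+1 O's then 2n-1 L's then n J's (n = 1, 2, …).
For the next term, n = 5, so the run lengths are 6, 9, 5.

OOOOOOLLLLLLLLLJJJJJ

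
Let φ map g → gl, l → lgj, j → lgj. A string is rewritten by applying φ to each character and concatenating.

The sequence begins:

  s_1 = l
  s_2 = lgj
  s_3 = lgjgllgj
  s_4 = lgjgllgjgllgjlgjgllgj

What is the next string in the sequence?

lgjgllgjgllgjlgjgllgjgllgjlgjgllgjlgjgllgjgllgjlgjgllgj

φ(lgjgllgjgllgjlgjgllgj) expands symbol-by-symbol to lgj gl lgj gl lgj lgj gl lgj gl lgj lgj gl lgj lgj gl lgj gl lgj lgj gl lgj; joining the 21 pieces gives the next term.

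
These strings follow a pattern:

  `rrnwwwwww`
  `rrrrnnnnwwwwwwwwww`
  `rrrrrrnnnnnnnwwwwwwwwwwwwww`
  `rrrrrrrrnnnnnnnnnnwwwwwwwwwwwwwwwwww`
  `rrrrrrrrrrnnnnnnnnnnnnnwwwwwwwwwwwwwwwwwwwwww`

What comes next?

rrrrrrrrrrrrnnnnnnnnnnnnnnnnwwwwwwwwwwwwwwwwwwwwwwwwww

Term n consists of 2n r's, followed by 3n-2 n's, followed by 4n+2 w's (n = 1, 2, …).
For the next term, n = 6, so the run lengths are 12, 16, 26.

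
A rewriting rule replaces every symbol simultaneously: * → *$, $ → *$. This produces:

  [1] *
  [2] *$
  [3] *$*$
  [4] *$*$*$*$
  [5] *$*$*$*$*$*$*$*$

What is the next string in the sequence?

*$*$*$*$*$*$*$*$*$*$*$*$*$*$*$*$

φ(*$*$*$*$*$*$*$*$) expands symbol-by-symbol to *$ *$ *$ *$ *$ *$ *$ *$ *$ *$ *$ *$ *$ *$ *$ *$; joining the 16 pieces gives the next term.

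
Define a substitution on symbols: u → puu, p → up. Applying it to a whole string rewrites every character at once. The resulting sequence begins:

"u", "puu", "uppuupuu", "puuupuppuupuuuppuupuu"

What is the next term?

Rewriting the 21 symbols of puuupuppuupuuuppuupuu one by one yields up puu puu puu up puu up up puu puu up puu puu puu up up puu puu up puu puu; concatenated:

uppuupuupuuuppuuupuppuupuuuppuupuupuuupuppuupuuuppuupuu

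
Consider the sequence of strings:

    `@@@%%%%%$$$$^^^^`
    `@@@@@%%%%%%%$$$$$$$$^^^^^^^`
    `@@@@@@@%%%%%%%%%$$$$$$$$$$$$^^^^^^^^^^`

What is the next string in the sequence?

The n-th term is 2n+1 @'s then 2n+3 %'s then 4n $'s then 3n+1 ^'s (n = 1, 2, …).
Setting n = 4 gives 9, 11, 16, 13 characters in each block.

@@@@@@@@@%%%%%%%%%%%$$$$$$$$$$$$$$$$^^^^^^^^^^^^^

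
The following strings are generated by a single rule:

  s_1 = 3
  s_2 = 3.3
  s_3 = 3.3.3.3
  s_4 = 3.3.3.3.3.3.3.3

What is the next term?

Each string is two copies of the previous one joined by '.'.
One more doubling of 3.3.3.3.3.3.3.3 gives the answer.

3.3.3.3.3.3.3.3.3.3.3.3.3.3.3.3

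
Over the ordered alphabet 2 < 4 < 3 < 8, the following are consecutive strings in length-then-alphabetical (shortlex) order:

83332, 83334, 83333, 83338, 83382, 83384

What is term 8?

83388

Advancing 2 positions from 83384 through 83384 → 83383 reaches term 8.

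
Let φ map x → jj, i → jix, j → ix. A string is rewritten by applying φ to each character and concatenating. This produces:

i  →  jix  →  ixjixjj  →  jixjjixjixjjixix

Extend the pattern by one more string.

ixjixjjixixjixjjixjixjjixixjixjjjixjj

Applying the rule to each of the 16 symbols of jixjjixjixjjixix gives the pieces ix jix jj ix ix jix jj ix jix jj ix ix jix jj jix jj, which concatenate to the answer.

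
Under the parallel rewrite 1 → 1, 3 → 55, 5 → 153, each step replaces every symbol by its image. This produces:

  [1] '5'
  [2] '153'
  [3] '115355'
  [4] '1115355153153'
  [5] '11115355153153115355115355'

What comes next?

Applying the rule to each of the 26 symbols of 11115355153153115355115355 gives the pieces 1 1 1 1 153 55 153 153 1 153 55 1 153 55 1 1 153 55 153 153 1 1 153 55 153 153, which concatenate to the answer.

11111535515315311535511535511153551531531115355153153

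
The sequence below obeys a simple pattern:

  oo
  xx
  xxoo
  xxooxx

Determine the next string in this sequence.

xxooxxxxoo

Each term (from the third on) is the previous term followed by the one before it: term 3 = xx·oo = xxoo.
The next term joins xxooxx and xxoo.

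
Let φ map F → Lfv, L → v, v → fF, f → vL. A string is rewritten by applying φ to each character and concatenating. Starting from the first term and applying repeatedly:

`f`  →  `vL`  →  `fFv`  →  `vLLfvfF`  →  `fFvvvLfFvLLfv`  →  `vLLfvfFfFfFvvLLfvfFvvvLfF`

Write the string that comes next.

fFvvvLfFvLLfvvLLfvvLLfvfFfFvvvLfFvLLfvfFfFfFvvLLfv

Replace each of the 25 characters of vLLfvfFfFfFvvLLfvfFvvvLfF in place — fF v v vL fF vL Lfv vL Lfv vL Lfv fF fF v v vL fF vL Lfv fF fF fF v vL Lfv — and concatenate.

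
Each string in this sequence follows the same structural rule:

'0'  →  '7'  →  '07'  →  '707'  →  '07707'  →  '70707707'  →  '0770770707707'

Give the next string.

707077070770770707707

Each term (from the third on) is the two preceding terms concatenated in order: term 3 = 0·7 = 07.
The next term joins 70707707 and 0770770707707.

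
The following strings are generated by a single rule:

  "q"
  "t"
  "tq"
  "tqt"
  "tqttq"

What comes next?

Each term (from the third on) is the previous term followed by the one before it: term 3 = t·q = tq.
Continuing: tqttq · tqt gives term 6.

tqttqtqt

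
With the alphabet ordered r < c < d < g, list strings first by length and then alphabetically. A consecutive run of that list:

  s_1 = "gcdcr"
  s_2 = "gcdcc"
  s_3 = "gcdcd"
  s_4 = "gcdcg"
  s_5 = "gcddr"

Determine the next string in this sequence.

gcddc

Treat gcddr as a base-4 numeral over the given alphabet and add one, carrying through any trailing g's.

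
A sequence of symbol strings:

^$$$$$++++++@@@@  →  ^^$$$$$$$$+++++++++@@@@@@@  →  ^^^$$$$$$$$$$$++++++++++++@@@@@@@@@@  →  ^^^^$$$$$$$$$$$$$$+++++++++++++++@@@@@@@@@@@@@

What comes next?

Term n consists of n-1 ^'s, followed by 3n-1 $'s, followed by 3n +'s, followed by 3n-2 @'s, where the shown terms are n = 2, 3, 4, 5.
For the next term, n = 6, so the run lengths are 5, 17, 18, 16.

^^^^^$$$$$$$$$$$$$$$$$++++++++++++++++++@@@@@@@@@@@@@@@@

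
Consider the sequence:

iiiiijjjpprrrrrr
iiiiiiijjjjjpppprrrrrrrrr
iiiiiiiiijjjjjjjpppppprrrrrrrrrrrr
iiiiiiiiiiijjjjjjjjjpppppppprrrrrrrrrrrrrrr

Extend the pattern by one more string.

Reading off run lengths: i runs 5, 7, 9, 11; j runs 3, 5, 7, 9; p runs 2, 4, 6, 8; r runs 6, 9, 12, 15 — each is linear in n, where the shown terms are n = 2, 3, 4, 5.
At n = 6 the blocks have lengths 13, 11, 10, 18.

iiiiiiiiiiiiijjjjjjjjjjjpppppppppprrrrrrrrrrrrrrrrrr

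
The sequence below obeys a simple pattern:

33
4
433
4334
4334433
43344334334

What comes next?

433443343344334433

From term 3 onward, concatenate the last term with the second-to-last: 4·33 = 433, 433·4 = 4334, …
The next term joins 43344334334 and 4334433.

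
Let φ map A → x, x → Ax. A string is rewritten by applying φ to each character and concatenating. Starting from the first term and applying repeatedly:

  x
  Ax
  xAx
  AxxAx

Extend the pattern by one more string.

xAxAxxAx

Apply φ to AxxAx symbol by symbol: A→x, x→Ax, x→Ax, A→x, x→Ax; joined: x Ax Ax x Ax.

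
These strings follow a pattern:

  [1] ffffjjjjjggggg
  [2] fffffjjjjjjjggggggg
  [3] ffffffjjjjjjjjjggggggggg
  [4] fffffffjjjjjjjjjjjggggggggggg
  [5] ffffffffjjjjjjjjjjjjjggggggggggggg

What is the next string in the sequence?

Term n consists of n+2 f's, followed by 2n+1 j's, followed by 2n+1 g's, where the shown terms are n = 2, 3, 4, 5, 6.
For the next term, n = 7, so the run lengths are 9, 15, 15.

fffffffffjjjjjjjjjjjjjjjggggggggggggggg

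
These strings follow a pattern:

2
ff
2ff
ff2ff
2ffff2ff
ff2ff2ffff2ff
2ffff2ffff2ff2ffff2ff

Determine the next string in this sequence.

ff2ff2ffff2ff2ffff2ffff2ff2ffff2ff

From term 3 onward, concatenate the second-to-last term with the last: 2·ff = 2ff, ff·2ff = ff2ff, …
So term 8 is ff2ff2ffff2ff·2ffff2ffff2ff2ffff2ff.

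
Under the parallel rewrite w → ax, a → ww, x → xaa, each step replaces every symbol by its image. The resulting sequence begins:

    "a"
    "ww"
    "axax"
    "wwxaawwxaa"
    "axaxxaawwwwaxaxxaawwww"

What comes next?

Rewriting the 22 symbols of axaxxaawwwwaxaxxaawwww one by one yields ww xaa ww xaa xaa ww ww ax ax ax ax ww xaa ww xaa xaa ww ww ax ax ax ax; concatenated:

wwxaawwxaaxaawwwwaxaxaxaxwwxaawwxaaxaawwwwaxaxaxax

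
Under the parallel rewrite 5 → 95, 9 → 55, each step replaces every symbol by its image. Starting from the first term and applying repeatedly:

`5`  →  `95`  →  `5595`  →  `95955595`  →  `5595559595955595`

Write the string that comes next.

Rewriting the 16 symbols of 5595559595955595 one by one yields 95 95 55 95 95 95 55 95 55 95 55 95 95 95 55 95; concatenated:

95955595959555955595559595955595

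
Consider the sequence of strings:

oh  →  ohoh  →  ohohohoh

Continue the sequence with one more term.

Every step duplicates the string.
Doubling ohohohoh:

ohohohohohohohoh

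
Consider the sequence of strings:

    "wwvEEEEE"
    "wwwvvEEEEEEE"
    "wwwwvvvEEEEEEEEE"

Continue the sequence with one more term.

wwwwwvvvvEEEEEEEEEEE

Each string has the form w^{n} v^{n-1} E^{2n+1}, where the shown terms are n = 2, 3, 4.
At n = 5 the blocks have lengths 5, 4, 11.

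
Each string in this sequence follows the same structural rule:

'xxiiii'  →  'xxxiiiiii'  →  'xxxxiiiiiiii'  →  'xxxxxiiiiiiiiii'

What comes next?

Reading off run lengths: x runs 2, 3, 4, 5; i runs 4, 6, 8, 10 — each is linear in n, where the shown terms are n = 2, 3, 4, 5.
Setting n = 6 gives 6, 12 characters in each block.

xxxxxxiiiiiiiiiiii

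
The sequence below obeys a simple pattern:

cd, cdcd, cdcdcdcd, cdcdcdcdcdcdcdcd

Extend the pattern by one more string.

Each string is two copies of the previous one concatenated.
Doubling cdcdcdcdcdcdcdcd:

cdcdcdcdcdcdcdcdcdcdcdcdcdcdcdcd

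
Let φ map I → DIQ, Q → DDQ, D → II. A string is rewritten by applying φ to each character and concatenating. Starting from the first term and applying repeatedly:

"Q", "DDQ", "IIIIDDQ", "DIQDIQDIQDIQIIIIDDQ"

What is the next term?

IIDIQDDQIIDIQDDQIIDIQDDQIIDIQDDQDIQDIQDIQDIQIIIIDDQ

φ(DIQDIQDIQDIQIIIIDDQ) expands symbol-by-symbol to II DIQ DDQ II DIQ DDQ II DIQ DDQ II DIQ DDQ DIQ DIQ DIQ DIQ II II DDQ; joining the 19 pieces gives the next term.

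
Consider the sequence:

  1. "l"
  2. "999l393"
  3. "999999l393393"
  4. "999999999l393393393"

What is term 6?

s(k+1) = 999·s(k)·393, so each term gains 999 as a prefix and 393 as a suffix.
From 999999999l393393393, 2 further steps: 999999999l393393393 → 999999999999l393393393393 → (answer).

999999999999999l393393393393393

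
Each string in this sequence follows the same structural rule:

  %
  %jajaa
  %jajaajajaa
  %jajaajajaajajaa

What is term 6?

%jajaajajaajajaajajaajajaa

The strings grow by a fixed suffix jajaa each time.
From %jajaajajaajajaa, 2 further steps: %jajaajajaajajaa → %jajaajajaajajaajajaa → (answer).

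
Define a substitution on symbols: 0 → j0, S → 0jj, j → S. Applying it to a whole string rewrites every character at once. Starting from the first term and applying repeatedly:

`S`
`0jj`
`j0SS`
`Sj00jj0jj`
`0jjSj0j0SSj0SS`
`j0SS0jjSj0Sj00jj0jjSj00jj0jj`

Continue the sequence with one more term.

Applying the rule to each of the 28 symbols of j0SS0jjSj0Sj00jj0jjSj00jj0jj gives the pieces S j0 0jj 0jj j0 S S 0jj S j0 0jj S j0 j0 S S j0 S S 0jj S j0 j0 S S j0 S S, which concatenate to the answer.

Sj00jj0jjj0SS0jjSj00jjSj0j0SSj0SS0jjSj0j0SSj0SS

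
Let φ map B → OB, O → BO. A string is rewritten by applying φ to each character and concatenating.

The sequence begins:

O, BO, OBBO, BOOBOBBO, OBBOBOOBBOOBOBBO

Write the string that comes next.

Applying the rule to each of the 16 symbols of OBBOBOOBBOOBOBBO gives the pieces BO OB OB BO OB BO BO OB OB BO BO OB BO OB OB BO, which concatenate to the answer.

BOOBOBBOOBBOBOOBOBBOBOOBBOOBOBBO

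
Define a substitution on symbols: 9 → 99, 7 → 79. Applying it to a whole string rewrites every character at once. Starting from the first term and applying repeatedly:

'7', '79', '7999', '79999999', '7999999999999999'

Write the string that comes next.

79999999999999999999999999999999

φ(7999999999999999) expands symbol-by-symbol to 79 99 99 99 99 99 99 99 99 99 99 99 99 99 99 99; joining the 16 pieces gives the next term.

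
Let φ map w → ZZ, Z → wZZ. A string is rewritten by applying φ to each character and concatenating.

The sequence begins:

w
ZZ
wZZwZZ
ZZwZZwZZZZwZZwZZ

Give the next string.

Rewriting the 16 symbols of ZZwZZwZZZZwZZwZZ one by one yields wZZ wZZ ZZ wZZ wZZ ZZ wZZ wZZ wZZ wZZ ZZ wZZ wZZ ZZ wZZ wZZ; concatenated:

wZZwZZZZwZZwZZZZwZZwZZwZZwZZZZwZZwZZZZwZZwZZ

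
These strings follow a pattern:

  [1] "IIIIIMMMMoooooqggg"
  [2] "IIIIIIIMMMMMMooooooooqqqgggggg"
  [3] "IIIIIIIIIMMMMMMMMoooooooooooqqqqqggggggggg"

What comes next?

IIIIIIIIIIIMMMMMMMMMMooooooooooooooqqqqqqqgggggggggggg

Reading off run lengths: I runs 5, 7, 9; M runs 4, 6, 8; o runs 5, 8, 11; q runs 1, 3, 5; g runs 3, 6, 9 — each is linear in n (n = 1, 2, …).
At n = 4 the blocks have lengths 11, 10, 14, 7, 12.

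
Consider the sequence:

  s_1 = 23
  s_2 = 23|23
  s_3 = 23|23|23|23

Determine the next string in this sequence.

Each string is two copies of the previous one joined by '|'.
Doubling 23|23|23|23 with '|' between the halves:

23|23|23|23|23|23|23|23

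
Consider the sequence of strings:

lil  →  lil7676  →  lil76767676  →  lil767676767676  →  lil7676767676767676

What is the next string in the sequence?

The strings grow by a fixed suffix 7676 each time.
One more step from lil7676767676767676 gives the answer.

lil76767676767676767676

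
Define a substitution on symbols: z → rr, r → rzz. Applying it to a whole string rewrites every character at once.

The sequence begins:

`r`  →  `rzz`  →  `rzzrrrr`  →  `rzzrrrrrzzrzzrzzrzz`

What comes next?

Replace each of the 19 characters of rzzrrrrrzzrzzrzzrzz in place — rzz rr rr rzz rzz rzz rzz rzz rr rr rzz rr rr rzz rr rr rzz rr rr — and concatenate.

rzzrrrrrzzrzzrzzrzzrzzrrrrrzzrrrrrzzrrrrrzzrrrr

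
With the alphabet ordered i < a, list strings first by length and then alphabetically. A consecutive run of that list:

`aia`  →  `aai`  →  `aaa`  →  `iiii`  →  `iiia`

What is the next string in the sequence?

iiai

Find the rightmost character of iiia below a, bump it to the next letter, and reset everything to its right to i.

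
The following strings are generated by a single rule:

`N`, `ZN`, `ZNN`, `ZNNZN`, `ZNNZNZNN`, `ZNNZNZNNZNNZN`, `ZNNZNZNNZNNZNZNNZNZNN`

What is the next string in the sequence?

This is a Fibonacci-style word recurrence s(k) = s(k−1)·s(k−2): e.g. ZN·N = ZNN.
So term 8 is ZNNZNZNNZNNZNZNNZNZNN·ZNNZNZNNZNNZN.

ZNNZNZNNZNNZNZNNZNZNNZNNZNZNNZNNZN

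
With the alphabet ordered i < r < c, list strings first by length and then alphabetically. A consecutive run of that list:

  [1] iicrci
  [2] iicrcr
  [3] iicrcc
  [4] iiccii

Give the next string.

Find the rightmost character of iiccii below c, bump it to the next letter, and reset everything to its right to i.

iiccir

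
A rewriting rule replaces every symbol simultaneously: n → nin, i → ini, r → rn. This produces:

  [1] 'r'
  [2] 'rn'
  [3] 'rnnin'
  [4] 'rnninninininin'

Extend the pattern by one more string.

Rewriting the 14 symbols of rnninninininin one by one yields rn nin nin ini nin nin ini nin ini nin ini nin ini nin; concatenated:

rnninnininininnininininininininininininin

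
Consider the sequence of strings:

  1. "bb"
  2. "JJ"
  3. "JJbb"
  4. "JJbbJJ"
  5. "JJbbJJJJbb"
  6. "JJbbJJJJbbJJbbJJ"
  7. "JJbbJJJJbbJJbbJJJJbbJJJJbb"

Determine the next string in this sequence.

This is a Fibonacci-style word recurrence s(k) = s(k−1)·s(k−2): e.g. JJ·bb = JJbb.
The next term joins JJbbJJJJbbJJbbJJJJbbJJJJbb and JJbbJJJJbbJJbbJJ.

JJbbJJJJbbJJbbJJJJbbJJJJbbJJbbJJJJbbJJbbJJ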